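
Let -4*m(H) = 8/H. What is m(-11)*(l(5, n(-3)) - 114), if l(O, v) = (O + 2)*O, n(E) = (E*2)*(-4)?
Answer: -158/11 ≈ -14.364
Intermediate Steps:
n(E) = -8*E (n(E) = (2*E)*(-4) = -8*E)
l(O, v) = O*(2 + O) (l(O, v) = (2 + O)*O = O*(2 + O))
m(H) = -2/H
m(-11)*(l(5, n(-3)) - 114) = (-2/(-11))*(5*(2 + 5) - 114) = (-2*(-1/11))*(5*7 - 114) = 2*(35 - 114)/11 = (2/11)*(-79) = -158/11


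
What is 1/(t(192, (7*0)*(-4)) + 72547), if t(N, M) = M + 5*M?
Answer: 1/72547 ≈ 1.3784e-5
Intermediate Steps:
t(N, M) = 6*M
1/(t(192, (7*0)*(-4)) + 72547) = 1/(6*((7*0)*(-4)) + 72547) = 1/(6*(0*(-4)) + 72547) = 1/(6*0 + 72547) = 1/(0 + 72547) = 1/72547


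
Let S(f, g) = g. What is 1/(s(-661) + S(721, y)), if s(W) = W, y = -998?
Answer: -1/1659 ≈ -0.00060277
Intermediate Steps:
1/(s(-661) + S(721, y)) = 1/(-661 - 998) = 1/(-1659) = -1/1659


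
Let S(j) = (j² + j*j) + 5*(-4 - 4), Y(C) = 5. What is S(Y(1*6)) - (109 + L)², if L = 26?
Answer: -18215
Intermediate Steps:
S(j) = -40 + 2*j² (S(j) = (j² + j²) + 5*(-8) = 2*j² - 40 = -40 + 2*j²)
S(Y(1*6)) - (109 + L)² = (-40 + 2*5²) - (109 + 26)² = (-40 + 2*25) - 1*135² = (-40 + 50) - 1*18225 = 10 - 18225 = -18215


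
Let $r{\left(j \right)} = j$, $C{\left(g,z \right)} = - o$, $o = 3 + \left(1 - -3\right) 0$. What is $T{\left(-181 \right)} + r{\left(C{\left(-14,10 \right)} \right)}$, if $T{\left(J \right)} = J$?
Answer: $-184$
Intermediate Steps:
$o = 3$ ($o = 3 + \left(1 + 3\right) 0 = 3 + 4 \cdot 0 = 3 + 0 = 3$)
$C{\left(g,z \right)} = -3$ ($C{\left(g,z \right)} = \left(-1\right) 3 = -3$)
$T{\left(-181 \right)} + r{\left(C{\left(-14,10 \right)} \right)} = -181 - 3 = -184$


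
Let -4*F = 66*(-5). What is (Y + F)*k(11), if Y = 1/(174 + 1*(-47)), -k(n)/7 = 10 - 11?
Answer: 146699/254 ≈ 577.55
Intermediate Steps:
k(n) = 7 (k(n) = -7*(10 - 11) = -7*(-1) = 7)
Y = 1/127 (Y = 1/(174 - 47) = 1/127 ≈ 0.0078740)
F = 165/2 (F = -33*(-5)/2 = -¼*(-330) = 165/2 ≈ 82.500)
(Y + F)*k(11) = (1/127 + 165/2)*7 = (20957/254)*7 = 146699/254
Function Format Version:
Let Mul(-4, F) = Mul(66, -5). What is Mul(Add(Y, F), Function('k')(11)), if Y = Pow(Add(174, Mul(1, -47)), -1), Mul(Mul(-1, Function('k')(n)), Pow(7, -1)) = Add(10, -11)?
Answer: Rational(146699, 254) ≈ 577.55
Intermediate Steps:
Function('k')(n) = 7 (Function('k')(n) = Mul(-7, Add(10, -11)) = Mul(-7, -1) = 7)
Y = Rational(1, 127) (Y = Pow(Add(174, -47), -1) = Pow(127, -1) = Rational(1, 127) ≈ 0.0078740)
F = Rational(165, 2) (F = Mul(Rational(-1, 4), Mul(66, -5)) = Mul(Rational(-1, 4), -330) = Rational(165, 2) ≈ 82.500)
Mul(Add(Y, F), Function('k')(11)) = Mul(Add(Rational(1, 127), Rational(165, 2)), 7) = Mul(Rational(20957, 254), 7) = Rational(146699, 254)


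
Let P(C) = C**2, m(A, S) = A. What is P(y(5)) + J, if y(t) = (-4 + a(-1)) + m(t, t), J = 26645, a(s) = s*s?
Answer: 26649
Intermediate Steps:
a(s) = s**2
y(t) = -3 + t (y(t) = (-4 + (-1)**2) + t = (-4 + 1) + t = -3 + t)
P(y(5)) + J = (-3 + 5)**2 + 26645 = 2**2 + 26645 = 4 + 26645 = 26649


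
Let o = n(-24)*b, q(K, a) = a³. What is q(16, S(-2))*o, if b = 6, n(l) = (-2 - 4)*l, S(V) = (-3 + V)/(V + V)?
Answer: 3375/2 ≈ 1687.5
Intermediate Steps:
S(V) = (-3 + V)/(2*V) (S(V) = (-3 + V)/((2*V)) = (-3 + V)*(1/(2*V)) = (-3 + V)/(2*V))
n(l) = -6*l
o = 864 (o = -6*(-24)*6 = 144*6 = 864)
q(16, S(-2))*o = ((½)*(-3 - 2)/(-2))³*864 = ((½)*(-½)*(-5))³*864 = (5/4)³*864 = (125/64)*864 = 3375/2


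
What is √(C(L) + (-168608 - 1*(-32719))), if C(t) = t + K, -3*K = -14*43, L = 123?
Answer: 2*I*√305022/3 ≈ 368.19*I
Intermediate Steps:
K = 602/3 (K = -(-14)*43/3 = -⅓*(-602) = 602/3 ≈ 200.67)
C(t) = 602/3 + t (C(t) = t + 602/3 = 602/3 + t)
√(C(L) + (-168608 - 1*(-32719))) = √((602/3 + 123) + (-168608 - 1*(-32719))) = √(971/3 + (-168608 + 32719)) = √(971/3 - 135889) = √(-406696/3) = 2*I*√305022/3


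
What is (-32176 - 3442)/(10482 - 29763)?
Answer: 35618/19281 ≈ 1.8473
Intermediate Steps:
(-32176 - 3442)/(10482 - 29763) = -35618/(-19281) = -35618*(-1/19281) = 35618/19281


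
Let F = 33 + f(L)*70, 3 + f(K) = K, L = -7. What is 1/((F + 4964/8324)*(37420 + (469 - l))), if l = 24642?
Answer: -2081/18370754142 ≈ -1.1328e-7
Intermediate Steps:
f(K) = -3 + K
F = -667 (F = 33 + (-3 - 7)*70 = 33 - 10*70 = 33 - 700 = -667)
1/((F + 4964/8324)*(37420 + (469 - l))) = 1/((-667 + 4964/8324)*(37420 + (469 - 1*24642))) = 1/((-667 + 4964*(1/8324))*(37420 + (469 - 24642))) = 1/((-667 + 1241/2081)*(37420 - 24173)) = 1/(-1386786/2081*13247) = 1/(-18370754142/2081) = -2081/18370754142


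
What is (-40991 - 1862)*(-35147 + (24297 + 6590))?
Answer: 182553780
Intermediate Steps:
(-40991 - 1862)*(-35147 + (24297 + 6590)) = -42853*(-35147 + 30887) = -42853*(-4260) = 182553780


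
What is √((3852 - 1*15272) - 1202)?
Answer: I*√12622 ≈ 112.35*I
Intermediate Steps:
√((3852 - 1*15272) - 1202) = √((3852 - 15272) - 1202) = √(-11420 - 1202) = √(-12622) = I*√12622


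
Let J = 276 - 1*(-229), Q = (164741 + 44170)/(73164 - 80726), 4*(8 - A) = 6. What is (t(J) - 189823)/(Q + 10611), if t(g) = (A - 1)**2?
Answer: -956808517/53354314 ≈ -17.933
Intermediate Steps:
A = 13/2 (A = 8 - 1/4*6 = 8 - 3/2 = 13/2 ≈ 6.5000)
Q = -208911/7562 (Q = 208911/(-7562) = 208911*(-1/7562) = -208911/7562 ≈ -27.626)
J = 505 (J = 276 + 229 = 505)
t(g) = 121/4 (t(g) = (13/2 - 1)**2 = (11/2)**2 = 121/4)
(t(J) - 189823)/(Q + 10611) = (121/4 - 189823)/(-208911/7562 + 10611) = -759171/(4*80031471/7562) = -759171/4*7562/80031471 = -956808517/53354314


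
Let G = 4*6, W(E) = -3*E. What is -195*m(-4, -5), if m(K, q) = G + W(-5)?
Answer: -7605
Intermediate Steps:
G = 24
m(K, q) = 39 (m(K, q) = 24 - 3*(-5) = 24 + 15 = 39)
-195*m(-4, -5) = -195*39 = -7605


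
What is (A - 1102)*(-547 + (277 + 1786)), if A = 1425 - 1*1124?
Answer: -1214316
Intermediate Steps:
A = 301 (A = 1425 - 1124 = 301)
(A - 1102)*(-547 + (277 + 1786)) = (301 - 1102)*(-547 + (277 + 1786)) = -801*(-547 + 2063) = -801*1516 = -1214316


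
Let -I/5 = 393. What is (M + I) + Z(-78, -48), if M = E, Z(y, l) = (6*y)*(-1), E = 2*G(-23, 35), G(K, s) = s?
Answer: -1427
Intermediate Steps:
I = -1965 (I = -5*393 = -1965)
E = 70 (E = 2*35 = 70)
Z(y, l) = -6*y
M = 70
(M + I) + Z(-78, -48) = (70 - 1965) - 6*(-78) = -1895 + 468 = -1427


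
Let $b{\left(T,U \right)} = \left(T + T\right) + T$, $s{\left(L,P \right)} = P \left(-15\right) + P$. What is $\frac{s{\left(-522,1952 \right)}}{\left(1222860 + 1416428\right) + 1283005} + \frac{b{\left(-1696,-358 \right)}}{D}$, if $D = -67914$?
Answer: $\frac{335197648}{4932937163} \approx 0.067951$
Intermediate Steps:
$s{\left(L,P \right)} = - 14 P$ ($s{\left(L,P \right)} = - 15 P + P = - 14 P$)
$b{\left(T,U \right)} = 3 T$ ($b{\left(T,U \right)} = 2 T + T = 3 T$)
$\frac{s{\left(-522,1952 \right)}}{\left(1222860 + 1416428\right) + 1283005} + \frac{b{\left(-1696,-358 \right)}}{D} = \frac{\left(-14\right) 1952}{\left(1222860 + 1416428\right) + 1283005} + \frac{3 \left(-1696\right)}{-67914} = - \frac{27328}{2639288 + 1283005} - - \frac{848}{11319} = - \frac{27328}{3922293} + \frac{848}{11319} = \frac{335197648}{4932937163}$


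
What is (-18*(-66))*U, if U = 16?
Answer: 19008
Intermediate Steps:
(-18*(-66))*U = -18*(-66)*16 = 1188*16 = 19008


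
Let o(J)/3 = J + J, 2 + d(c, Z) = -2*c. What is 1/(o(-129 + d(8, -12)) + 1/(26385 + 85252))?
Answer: -111637/98463833 ≈ -0.0011338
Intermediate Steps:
d(c, Z) = -2 - 2*c
o(J) = 6*J (o(J) = 3*(J + J) = 3*(2*J) = 6*J)
1/(o(-129 + d(8, -12)) + 1/(26385 + 85252)) = 1/(6*(-129 + (-2 - 2*8)) + 1/(26385 + 85252)) = 1/(6*(-129 + (-2 - 16)) + 1/111637) = 1/(6*(-129 - 18) + 1/111637) = 1/(6*(-147) + 1/111637) = 1/(-882 + 1/111637) = 1/(-98463833/111637) = -111637/98463833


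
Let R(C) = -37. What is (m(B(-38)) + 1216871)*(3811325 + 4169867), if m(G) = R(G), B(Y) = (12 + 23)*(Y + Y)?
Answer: 9711785786128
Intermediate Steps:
B(Y) = 70*Y (B(Y) = 35*(2*Y) = 70*Y)
m(G) = -37
(m(B(-38)) + 1216871)*(3811325 + 4169867) = (-37 + 1216871)*(3811325 + 4169867) = 1216834*7981192 = 9711785786128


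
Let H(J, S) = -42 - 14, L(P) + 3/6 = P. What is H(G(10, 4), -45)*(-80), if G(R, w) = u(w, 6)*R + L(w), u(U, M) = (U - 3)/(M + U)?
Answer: 4480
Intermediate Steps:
u(U, M) = (-3 + U)/(M + U)
L(P) = -½ + P
G(R, w) = -½ + w + R*(-3 + w)/(6 + w) (G(R, w) = ((-3 + w)/(6 + w))*R + (-½ + w) = R*(-3 + w)/(6 + w) + (-½ + w) = -½ + w + R*(-3 + w)/(6 + w))
H(J, S) = -56
H(G(10, 4), -45)*(-80) = -56*(-80) = 4480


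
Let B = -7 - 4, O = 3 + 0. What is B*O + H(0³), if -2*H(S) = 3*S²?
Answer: -33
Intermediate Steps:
H(S) = -3*S²/2
O = 3
B = -11
B*O + H(0³) = -11*3 - 3*(0³)²/2 = -33 - 3/2*0² = -33 - 3/2*0 = -33 + 0 = -33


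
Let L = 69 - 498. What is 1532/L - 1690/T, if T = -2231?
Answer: -2692882/957099 ≈ -2.8136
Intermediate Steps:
L = -429
1532/L - 1690/T = 1532/(-429) - 1690/(-2231) = 1532*(-1/429) - 1690*(-1/2231) = -1532/429 + 1690/2231 = -2692882/957099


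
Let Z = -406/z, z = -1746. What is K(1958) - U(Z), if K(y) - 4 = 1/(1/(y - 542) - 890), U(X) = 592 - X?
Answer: -646656332087/1100188647 ≈ -587.77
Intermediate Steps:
Z = 203/873 (Z = -406/(-1746) = -406*(-1/1746) = 203/873 ≈ 0.23253)
K(y) = 4 + 1/(-890 + 1/(-542 + y)) (K(y) = 4 + 1/(1/(y - 542) - 890) = 4 + 1/(1/(-542 + y) - 890) = 4 + 1/(-890 + 1/(-542 + y)))
K(1958) - U(Z) = (-1928982 + 3559*1958)/(-482381 + 890*1958) - (592 - 1*203/873) = (-1928982 + 6968522)/(-482381 + 1742620) - (592 - 203/873) = 5039540/1260239 - 1*516613/873 = (1/1260239)*5039540 - 516613/873 = 5039540/1260239 - 516613/873 = -646656332087/1100188647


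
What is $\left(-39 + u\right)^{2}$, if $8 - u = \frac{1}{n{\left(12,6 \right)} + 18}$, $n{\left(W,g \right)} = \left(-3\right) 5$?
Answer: $\frac{8836}{9} \approx 981.78$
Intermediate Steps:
$n{\left(W,g \right)} = -15$
$u = \frac{23}{3}$ ($u = 8 - \frac{1}{-15 + 18} = 8 - \frac{1}{3} = \frac{23}{3} \approx 7.6667$)
$\left(-39 + u\right)^{2} = \left(-39 + \frac{23}{3}\right)^{2} = \left(- \frac{94}{3}\right)^{2} = \frac{8836}{9}$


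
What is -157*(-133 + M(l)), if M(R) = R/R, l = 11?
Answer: 20724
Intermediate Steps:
M(R) = 1
-157*(-133 + M(l)) = -157*(-133 + 1) = -157*(-132) = 20724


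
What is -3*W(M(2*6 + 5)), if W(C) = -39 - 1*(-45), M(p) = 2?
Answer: -18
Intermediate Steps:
W(C) = 6 (W(C) = -39 + 45 = 6)
-3*W(M(2*6 + 5)) = -3*6 = -18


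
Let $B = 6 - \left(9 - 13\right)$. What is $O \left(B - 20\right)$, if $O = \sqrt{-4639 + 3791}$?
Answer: $- 40 i \sqrt{53} \approx - 291.2 i$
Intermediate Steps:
$B = 10$ ($B = 6 - \left(9 - 13\right) = 6 - -4 = 6 + 4 = 10$)
$O = 4 i \sqrt{53}$ ($O = \sqrt{-848} = 4 i \sqrt{53} \approx 29.12 i$)
$O \left(B - 20\right) = 4 i \sqrt{53} \left(10 - 20\right) = 4 i \sqrt{53} \left(-10\right) = - 40 i \sqrt{53}$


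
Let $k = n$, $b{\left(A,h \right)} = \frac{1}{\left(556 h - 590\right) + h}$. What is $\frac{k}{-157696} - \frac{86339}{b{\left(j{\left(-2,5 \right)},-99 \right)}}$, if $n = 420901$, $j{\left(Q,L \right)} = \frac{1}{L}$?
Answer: $\frac{758822347353051}{157696} \approx 4.8119 \cdot 10^{9}$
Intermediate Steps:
$b{\left(A,h \right)} = \frac{1}{-590 + 557 h}$ ($b{\left(A,h \right)} = \frac{1}{\left(-590 + 556 h\right) + h} = \frac{1}{-590 + 557 h}$)
$k = 420901$
$\frac{k}{-157696} - \frac{86339}{b{\left(j{\left(-2,5 \right)},-99 \right)}} = \frac{420901}{-157696} - \frac{86339}{\frac{1}{-590 + 557 \left(-99\right)}} = 420901 \left(- \frac{1}{157696}\right) - \frac{86339}{\frac{1}{-590 - 55143}} = - \frac{420901}{157696} - \frac{86339}{\frac{1}{-55733}} = - \frac{420901}{157696} - \frac{86339}{- \frac{1}{55733}} = - \frac{420901}{157696} - -4811931487 = - \frac{420901}{157696} + 4811931487 = \frac{758822347353051}{157696}$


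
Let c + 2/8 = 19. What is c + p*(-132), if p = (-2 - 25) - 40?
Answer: 35451/4 ≈ 8862.8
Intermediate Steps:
p = -67 (p = -27 - 40 = -67)
c = 75/4 (c = -1/4 + 19 = 75/4 ≈ 18.750)
c + p*(-132) = 75/4 - 67*(-132) = 75/4 + 8844 = 35451/4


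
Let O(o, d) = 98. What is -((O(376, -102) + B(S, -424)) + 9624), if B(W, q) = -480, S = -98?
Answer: -9242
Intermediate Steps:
-((O(376, -102) + B(S, -424)) + 9624) = -((98 - 480) + 9624) = -(-382 + 9624) = -1*9242 = -9242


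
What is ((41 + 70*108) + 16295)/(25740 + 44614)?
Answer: 412/1213 ≈ 0.33965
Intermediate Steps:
((41 + 70*108) + 16295)/(25740 + 44614) = ((41 + 7560) + 16295)/70354 = (7601 + 16295)*(1/70354) = 23896*(1/70354) = 412/1213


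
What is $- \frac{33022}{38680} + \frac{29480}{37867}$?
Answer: $- \frac{55078837}{732347780} \approx -0.075209$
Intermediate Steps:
$- \frac{33022}{38680} + \frac{29480}{37867} = \left(-33022\right) \frac{1}{38680} + 29480 \cdot \frac{1}{37867} = - \frac{16511}{19340} + \frac{29480}{37867} = - \frac{55078837}{732347780}$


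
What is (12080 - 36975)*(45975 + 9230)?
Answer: -1374328475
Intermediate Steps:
(12080 - 36975)*(45975 + 9230) = -24895*55205 = -1374328475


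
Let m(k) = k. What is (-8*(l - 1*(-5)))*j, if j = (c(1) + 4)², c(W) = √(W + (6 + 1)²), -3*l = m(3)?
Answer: -2112 - 1280*√2 ≈ -3922.2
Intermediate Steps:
l = -1 (l = -⅓*3 = -1)
c(W) = √(49 + W) (c(W) = √(W + 7²) = √(W + 49) = √(49 + W))
j = (4 + 5*√2)² (j = (√(49 + 1) + 4)² = (√50 + 4)² = (5*√2 + 4)² = (4 + 5*√2)² ≈ 122.57)
(-8*(l - 1*(-5)))*j = (-8*(-1 - 1*(-5)))*(66 + 40*√2) = (-8*(-1 + 5))*(66 + 40*√2) = (-8*4)*(66 + 40*√2) = -32*(66 + 40*√2) = -2112 - 1280*√2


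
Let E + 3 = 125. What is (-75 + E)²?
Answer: 2209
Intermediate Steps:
E = 122 (E = -3 + 125 = 122)
(-75 + E)² = (-75 + 122)² = 47² = 2209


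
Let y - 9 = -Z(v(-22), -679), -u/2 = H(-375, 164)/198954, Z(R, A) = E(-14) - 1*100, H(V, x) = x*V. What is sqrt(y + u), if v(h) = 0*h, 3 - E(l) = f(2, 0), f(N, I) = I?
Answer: sqrt(117228803286)/33159 ≈ 10.326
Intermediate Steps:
E(l) = 3 (E(l) = 3 - 1*0 = 3 + 0 = 3)
H(V, x) = V*x
v(h) = 0
Z(R, A) = -97 (Z(R, A) = 3 - 1*100 = 3 - 100 = -97)
u = 20500/33159 (u = -2*(-375*164)/198954 = -(-123000)/198954 = -2*(-10250/33159) = 20500/33159 ≈ 0.61823)
y = 106 (y = 9 - 1*(-97) = 9 + 97 = 106)
sqrt(y + u) = sqrt(106 + 20500/33159) = sqrt(3535354/33159) = sqrt(117228803286)/33159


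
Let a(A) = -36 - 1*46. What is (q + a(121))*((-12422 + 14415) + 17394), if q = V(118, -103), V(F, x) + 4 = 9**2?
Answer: -96935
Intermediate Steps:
a(A) = -82 (a(A) = -36 - 46 = -82)
V(F, x) = 77 (V(F, x) = -4 + 9**2 = -4 + 81 = 77)
q = 77
(q + a(121))*((-12422 + 14415) + 17394) = (77 - 82)*((-12422 + 14415) + 17394) = -5*(1993 + 17394) = -5*19387 = -96935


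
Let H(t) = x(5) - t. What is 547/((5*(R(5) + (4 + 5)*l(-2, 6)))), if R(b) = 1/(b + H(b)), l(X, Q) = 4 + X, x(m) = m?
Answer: 547/91 ≈ 6.0110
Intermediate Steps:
H(t) = 5 - t
R(b) = ⅕ (R(b) = 1/(b + (5 - b)) = 1/5 = ⅕)
547/((5*(R(5) + (4 + 5)*l(-2, 6)))) = 547/((5*(⅕ + (4 + 5)*(4 - 2)))) = 547/((5*(⅕ + 9*2))) = 547/((5*(⅕ + 18))) = 547/((5*(91/5))) = 547/91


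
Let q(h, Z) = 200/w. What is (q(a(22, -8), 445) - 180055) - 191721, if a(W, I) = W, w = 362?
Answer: -67291356/181 ≈ -3.7178e+5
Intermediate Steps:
q(h, Z) = 100/181 (q(h, Z) = 200/362 = 200*(1/362) = 100/181)
(q(a(22, -8), 445) - 180055) - 191721 = (100/181 - 180055) - 191721 = -32589855/181 - 191721 = -67291356/181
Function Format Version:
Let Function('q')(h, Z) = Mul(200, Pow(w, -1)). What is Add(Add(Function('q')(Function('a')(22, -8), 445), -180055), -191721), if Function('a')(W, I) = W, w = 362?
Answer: Rational(-67291356, 181) ≈ -3.7178e+5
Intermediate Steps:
Function('q')(h, Z) = Rational(100, 181) (Function('q')(h, Z) = Mul(200, Pow(362, -1)) = Mul(200, Rational(1, 362)) = Rational(100, 181))
Add(Add(Function('q')(Function('a')(22, -8), 445), -180055), -191721) = Add(Add(Rational(100, 181), -180055), -191721) = Add(Rational(-32589855, 181), -191721) = Rational(-67291356, 181)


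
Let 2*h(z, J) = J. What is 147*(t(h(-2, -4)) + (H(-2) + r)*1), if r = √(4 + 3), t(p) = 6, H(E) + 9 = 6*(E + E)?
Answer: -3969 + 147*√7 ≈ -3580.1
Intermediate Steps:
h(z, J) = J/2
H(E) = -9 + 12*E (H(E) = -9 + 6*(E + E) = -9 + 6*(2*E) = -9 + 12*E)
r = √7 ≈ 2.6458
147*(t(h(-2, -4)) + (H(-2) + r)*1) = 147*(6 + ((-9 + 12*(-2)) + √7)*1) = 147*(6 + ((-9 - 24) + √7)*1) = 147*(6 + (-33 + √7)*1) = 147*(6 + (-33 + √7)) = 147*(-27 + √7) = -3969 + 147*√7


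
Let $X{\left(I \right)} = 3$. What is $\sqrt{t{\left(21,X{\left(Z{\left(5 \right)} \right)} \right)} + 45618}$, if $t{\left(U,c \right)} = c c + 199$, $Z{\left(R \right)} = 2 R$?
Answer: $\sqrt{45826} \approx 214.07$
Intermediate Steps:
$t{\left(U,c \right)} = 199 + c^{2}$ ($t{\left(U,c \right)} = c^{2} + 199 = 199 + c^{2}$)
$\sqrt{t{\left(21,X{\left(Z{\left(5 \right)} \right)} \right)} + 45618} = \sqrt{\left(199 + 3^{2}\right) + 45618} = \sqrt{\left(199 + 9\right) + 45618} = \sqrt{208 + 45618} = \sqrt{45826}$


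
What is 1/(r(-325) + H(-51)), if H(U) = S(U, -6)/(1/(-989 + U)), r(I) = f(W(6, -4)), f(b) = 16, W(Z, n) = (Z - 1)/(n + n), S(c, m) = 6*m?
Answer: 1/37456 ≈ 2.6698e-5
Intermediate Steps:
W(Z, n) = (-1 + Z)/(2*n) (W(Z, n) = (-1 + Z)/((2*n)) = (-1 + Z)*(1/(2*n)) = (-1 + Z)/(2*n))
r(I) = 16
H(U) = 35604 - 36*U (H(U) = (6*(-6))/(1/(-989 + U)) = -36*(-989 + U) = 35604 - 36*U)
1/(r(-325) + H(-51)) = 1/(16 + (35604 - 36*(-51))) = 1/(16 + (35604 + 1836)) = 1/(16 + 37440) = 1/37456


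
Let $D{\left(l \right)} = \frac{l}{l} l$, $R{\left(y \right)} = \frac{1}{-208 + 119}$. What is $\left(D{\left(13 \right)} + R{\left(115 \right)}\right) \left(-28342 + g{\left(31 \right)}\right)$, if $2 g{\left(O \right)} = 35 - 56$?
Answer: $- \frac{32775490}{89} \approx -3.6826 \cdot 10^{5}$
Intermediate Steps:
$R{\left(y \right)} = - \frac{1}{89}$ ($R{\left(y \right)} = \frac{1}{-89} = - \frac{1}{89}$)
$g{\left(O \right)} = - \frac{21}{2}$ ($g{\left(O \right)} = \frac{35 - 56}{2} = \frac{1}{2} \left(-21\right) = - \frac{21}{2}$)
$D{\left(l \right)} = l$ ($D{\left(l \right)} = 1 l = l$)
$\left(D{\left(13 \right)} + R{\left(115 \right)}\right) \left(-28342 + g{\left(31 \right)}\right) = \left(13 - \frac{1}{89}\right) \left(-28342 - \frac{21}{2}\right) = \frac{1156}{89} \left(- \frac{56705}{2}\right) = - \frac{32775490}{89}$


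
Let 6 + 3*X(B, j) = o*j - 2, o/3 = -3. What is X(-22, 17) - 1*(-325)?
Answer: 814/3 ≈ 271.33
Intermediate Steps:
o = -9 (o = 3*(-3) = -9)
X(B, j) = -8/3 - 3*j (X(B, j) = -2 + (-9*j - 2)/3 = -2 + (-2 - 9*j)/3 = -2 + (-2/3 - 3*j) = -8/3 - 3*j)
X(-22, 17) - 1*(-325) = (-8/3 - 3*17) - 1*(-325) = (-8/3 - 51) + 325 = -161/3 + 325 = 814/3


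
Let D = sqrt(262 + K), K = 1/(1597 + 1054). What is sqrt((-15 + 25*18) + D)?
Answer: sqrt(3057093435 + 2651*sqrt(1841286513))/2651 ≈ 21.241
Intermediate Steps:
K = 1/2651 ≈ 0.00037722
D = sqrt(1841286513)/2651 (D = sqrt(262 + 1/2651) = sqrt(694563/2651) = sqrt(1841286513)/2651 ≈ 16.186)
sqrt((-15 + 25*18) + D) = sqrt((-15 + 25*18) + sqrt(1841286513)/2651) = sqrt((-15 + 450) + sqrt(1841286513)/2651) = sqrt(435 + sqrt(1841286513)/2651)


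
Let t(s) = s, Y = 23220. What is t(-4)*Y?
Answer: -92880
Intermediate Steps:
t(-4)*Y = -4*23220 = -92880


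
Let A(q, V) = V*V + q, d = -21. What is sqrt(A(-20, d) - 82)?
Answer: sqrt(339) ≈ 18.412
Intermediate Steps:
A(q, V) = q + V**2 (A(q, V) = V**2 + q = q + V**2)
sqrt(A(-20, d) - 82) = sqrt((-20 + (-21)**2) - 82) = sqrt((-20 + 441) - 82) = sqrt(421 - 82) = sqrt(339)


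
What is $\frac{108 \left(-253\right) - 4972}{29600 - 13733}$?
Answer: $- \frac{32296}{15867} \approx -2.0354$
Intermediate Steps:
$\frac{108 \left(-253\right) - 4972}{29600 - 13733} = \frac{-27324 - 4972}{15867} = \left(-32296\right) \frac{1}{15867} = - \frac{32296}{15867}$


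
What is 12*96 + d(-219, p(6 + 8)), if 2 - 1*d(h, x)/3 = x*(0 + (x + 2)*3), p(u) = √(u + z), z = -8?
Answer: 1104 - 18*√6 ≈ 1059.9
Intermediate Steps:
p(u) = √(-8 + u) (p(u) = √(u - 8) = √(-8 + u))
d(h, x) = 6 - 3*x*(6 + 3*x) (d(h, x) = 6 - 3*x*(0 + (x + 2)*3) = 6 - 3*x*(0 + (2 + x)*3) = 6 - 3*x*(0 + (6 + 3*x)) = 6 - 3*x*(6 + 3*x))
12*96 + d(-219, p(6 + 8)) = 12*96 + (6 - 18*√(-8 + (6 + 8)) - 9*(√(-8 + (6 + 8)))²) = 1152 + (6 - 18*√(-8 + 14) - 9*(√(-8 + 14))²) = 1152 + (6 - 18*√6 - 9*(√6)²) = 1152 + (6 - 18*√6 - 9*6) = 1152 + (6 - 18*√6 - 54) = 1152 + (-48 - 18*√6) = 1104 - 18*√6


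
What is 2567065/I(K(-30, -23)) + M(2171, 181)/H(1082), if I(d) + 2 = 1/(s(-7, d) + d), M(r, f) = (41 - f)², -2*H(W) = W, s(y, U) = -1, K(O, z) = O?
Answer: -43053481915/34083 ≈ -1.2632e+6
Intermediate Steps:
H(W) = -W/2
I(d) = -2 + 1/(-1 + d)
2567065/I(K(-30, -23)) + M(2171, 181)/H(1082) = 2567065/(((3 - 2*(-30))/(-1 - 30))) + (-41 + 181)²/((-½*1082)) = 2567065/(((3 + 60)/(-31))) + 140²/(-541) = 2567065/((-1/31*63)) + 19600*(-1/541) = 2567065/(-63/31) - 19600/541 = 2567065*(-31/63) - 19600/541 = -79579015/63 - 19600/541 = -43053481915/34083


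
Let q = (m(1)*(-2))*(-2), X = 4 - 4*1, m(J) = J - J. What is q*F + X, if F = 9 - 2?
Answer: 0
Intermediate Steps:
F = 7
m(J) = 0
X = 0 (X = 4 - 4 = 0)
q = 0 (q = (0*(-2))*(-2) = 0*(-2) = 0)
q*F + X = 0*7 + 0 = 0 + 0 = 0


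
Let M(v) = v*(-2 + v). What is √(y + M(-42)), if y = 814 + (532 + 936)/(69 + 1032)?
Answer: √23970/3 ≈ 51.607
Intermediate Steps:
y = 2446/3 (y = 814 + 1468/1101 = 814 + 1468*(1/1101) = 814 + 4/3 = 2446/3 ≈ 815.33)
√(y + M(-42)) = √(2446/3 - 42*(-2 - 42)) = √(2446/3 - 42*(-44)) = √(2446/3 + 1848) = √(7990/3) = √23970/3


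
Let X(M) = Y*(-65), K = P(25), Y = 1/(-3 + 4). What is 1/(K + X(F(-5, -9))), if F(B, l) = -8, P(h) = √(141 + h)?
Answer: -65/4059 - √166/4059 ≈ -0.019188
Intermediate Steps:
Y = 1 (Y = 1/1 = 1)
K = √166 (K = √(141 + 25) = √166 ≈ 12.884)
X(M) = -65 (X(M) = 1*(-65) = -65)
1/(K + X(F(-5, -9))) = 1/(√166 - 65) = 1/(-65 + √166)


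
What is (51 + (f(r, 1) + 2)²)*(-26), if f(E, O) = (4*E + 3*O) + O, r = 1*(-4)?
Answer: -3926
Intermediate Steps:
r = -4
f(E, O) = 4*E + 4*O (f(E, O) = (3*O + 4*E) + O = 4*E + 4*O)
(51 + (f(r, 1) + 2)²)*(-26) = (51 + ((4*(-4) + 4*1) + 2)²)*(-26) = (51 + ((-16 + 4) + 2)²)*(-26) = (51 + (-12 + 2)²)*(-26) = (51 + (-10)²)*(-26) = (51 + 100)*(-26) = 151*(-26) = -3926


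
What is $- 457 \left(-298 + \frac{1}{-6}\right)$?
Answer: $\frac{817573}{6} \approx 1.3626 \cdot 10^{5}$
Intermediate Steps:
$- 457 \left(-298 + \frac{1}{-6}\right) = - 457 \left(-298 - \frac{1}{6}\right) = \left(-457\right) \left(- \frac{1789}{6}\right) = \frac{817573}{6}$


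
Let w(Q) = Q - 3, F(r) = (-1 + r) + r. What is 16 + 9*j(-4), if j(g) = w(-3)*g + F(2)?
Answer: 259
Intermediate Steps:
F(r) = -1 + 2*r
w(Q) = -3 + Q
j(g) = 3 - 6*g (j(g) = (-3 - 3)*g + (-1 + 2*2) = -6*g + (-1 + 4) = -6*g + 3 = 3 - 6*g)
16 + 9*j(-4) = 16 + 9*(3 - 6*(-4)) = 16 + 9*(3 + 24) = 16 + 9*27 = 16 + 243 = 259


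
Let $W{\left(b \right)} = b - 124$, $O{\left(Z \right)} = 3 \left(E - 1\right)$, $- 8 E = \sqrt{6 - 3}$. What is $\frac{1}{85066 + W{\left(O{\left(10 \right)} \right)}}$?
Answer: $\frac{1812032}{153912186039} + \frac{8 \sqrt{3}}{153912186039} \approx 1.1773 \cdot 10^{-5}$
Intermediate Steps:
$E = - \frac{\sqrt{3}}{8}$ ($E = - \frac{\sqrt{6 - 3}}{8} = - \frac{\sqrt{3}}{8} \approx -0.21651$)
$O{\left(Z \right)} = -3 - \frac{3 \sqrt{3}}{8}$ ($O{\left(Z \right)} = 3 \left(- \frac{\sqrt{3}}{8} - 1\right) = 3 \left(-1 - \frac{\sqrt{3}}{8}\right) = -3 - \frac{3 \sqrt{3}}{8}$)
$W{\left(b \right)} = -124 + b$ ($W{\left(b \right)} = b - 124 = -124 + b$)
$\frac{1}{85066 + W{\left(O{\left(10 \right)} \right)}} = \frac{1}{85066 - \left(127 + \frac{3 \sqrt{3}}{8}\right)} = \frac{1}{84939 - \frac{3 \sqrt{3}}{8}}$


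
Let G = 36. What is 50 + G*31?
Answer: 1166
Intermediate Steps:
50 + G*31 = 50 + 36*31 = 50 + 1116 = 1166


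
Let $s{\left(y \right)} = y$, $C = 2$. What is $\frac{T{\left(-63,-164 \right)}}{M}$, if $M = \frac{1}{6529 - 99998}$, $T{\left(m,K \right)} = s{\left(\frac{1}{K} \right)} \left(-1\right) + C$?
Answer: $- \frac{30751301}{164} \approx -1.8751 \cdot 10^{5}$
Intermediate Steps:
$T{\left(m,K \right)} = 2 - \frac{1}{K}$ ($T{\left(m,K \right)} = \frac{1}{K} \left(-1\right) + 2 = - \frac{1}{K} + 2 = 2 - \frac{1}{K}$)
$M = - \frac{1}{93469}$ ($M = \frac{1}{-93469} = - \frac{1}{93469} \approx -1.0699 \cdot 10^{-5}$)
$\frac{T{\left(-63,-164 \right)}}{M} = \frac{2 - \frac{1}{-164}}{- \frac{1}{93469}} = \left(2 - - \frac{1}{164}\right) \left(-93469\right) = \left(2 + \frac{1}{164}\right) \left(-93469\right) = \frac{329}{164} \left(-93469\right) = - \frac{30751301}{164}$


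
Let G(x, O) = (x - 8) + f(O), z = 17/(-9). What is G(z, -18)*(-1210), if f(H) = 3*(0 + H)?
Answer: 695750/9 ≈ 77306.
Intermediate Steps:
f(H) = 3*H
z = -17/9 (z = 17*(-⅑) = -17/9 ≈ -1.8889)
G(x, O) = -8 + x + 3*O (G(x, O) = (x - 8) + 3*O = (-8 + x) + 3*O = -8 + x + 3*O)
G(z, -18)*(-1210) = (-8 - 17/9 + 3*(-18))*(-1210) = (-8 - 17/9 - 54)*(-1210) = -575/9*(-1210) = 695750/9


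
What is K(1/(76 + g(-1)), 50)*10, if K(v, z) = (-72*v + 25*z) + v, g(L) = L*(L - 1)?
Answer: 487145/39 ≈ 12491.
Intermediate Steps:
g(L) = L*(-1 + L)
K(v, z) = -71*v + 25*z
K(1/(76 + g(-1)), 50)*10 = (-71/(76 - (-1 - 1)) + 25*50)*10 = (-71/(76 - 1*(-2)) + 1250)*10 = (-71/(76 + 2) + 1250)*10 = (-71/78 + 1250)*10 = (97429/78)*10 = 487145/39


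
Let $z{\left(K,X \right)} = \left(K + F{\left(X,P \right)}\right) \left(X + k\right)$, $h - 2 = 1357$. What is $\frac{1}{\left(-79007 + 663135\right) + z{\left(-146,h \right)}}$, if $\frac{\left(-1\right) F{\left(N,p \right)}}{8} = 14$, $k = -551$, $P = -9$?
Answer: $\frac{1}{375664} \approx 2.662 \cdot 10^{-6}$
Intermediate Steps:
$h = 1359$ ($h = 2 + 1357 = 1359$)
$F{\left(N,p \right)} = -112$ ($F{\left(N,p \right)} = \left(-8\right) 14 = -112$)
$z{\left(K,X \right)} = \left(-551 + X\right) \left(-112 + K\right)$ ($z{\left(K,X \right)} = \left(K - 112\right) \left(X - 551\right) = \left(-112 + K\right) \left(-551 + X\right) = \left(-551 + X\right) \left(-112 + K\right)$)
$\frac{1}{\left(-79007 + 663135\right) + z{\left(-146,h \right)}} = \frac{1}{\left(-79007 + 663135\right) - 208464} = \frac{1}{584128 + \left(61712 + 80446 - 152208 - 198414\right)} = \frac{1}{584128 - 208464} = \frac{1}{375664}$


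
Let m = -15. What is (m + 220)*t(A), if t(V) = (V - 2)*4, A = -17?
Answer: -15580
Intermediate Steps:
t(V) = -8 + 4*V (t(V) = (-2 + V)*4 = -8 + 4*V)
(m + 220)*t(A) = (-15 + 220)*(-8 + 4*(-17)) = 205*(-8 - 68) = 205*(-76) = -15580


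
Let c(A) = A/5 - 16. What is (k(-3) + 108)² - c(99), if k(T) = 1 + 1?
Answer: 60481/5 ≈ 12096.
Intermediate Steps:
k(T) = 2
c(A) = -16 + A/5 (c(A) = A*(⅕) - 16 = A/5 - 16 = -16 + A/5)
(k(-3) + 108)² - c(99) = (2 + 108)² - (-16 + (⅕)*99) = 110² - (-16 + 99/5) = 12100 - 1*19/5 = 12100 - 19/5 = 60481/5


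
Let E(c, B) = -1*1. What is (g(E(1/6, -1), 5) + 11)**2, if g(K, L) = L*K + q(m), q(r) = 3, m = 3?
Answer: 81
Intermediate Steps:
E(c, B) = -1
g(K, L) = 3 + K*L (g(K, L) = L*K + 3 = K*L + 3 = 3 + K*L)
(g(E(1/6, -1), 5) + 11)**2 = ((3 - 1*5) + 11)**2 = ((3 - 5) + 11)**2 = (-2 + 11)**2 = 9**2 = 81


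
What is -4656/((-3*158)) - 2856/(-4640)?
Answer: 478283/45820 ≈ 10.438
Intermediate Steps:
-4656/((-3*158)) - 2856/(-4640) = -4656/(-474) - 2856*(-1/4640) = -4656*(-1/474) + 357/580 = 776/79 + 357/580 = 478283/45820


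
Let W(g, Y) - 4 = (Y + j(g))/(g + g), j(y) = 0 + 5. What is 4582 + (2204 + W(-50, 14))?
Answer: 678981/100 ≈ 6789.8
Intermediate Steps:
j(y) = 5
W(g, Y) = 4 + (5 + Y)/(2*g) (W(g, Y) = 4 + (Y + 5)/(g + g) = 4 + (5 + Y)/((2*g)) = 4 + (5 + Y)*(1/(2*g)) = 4 + (5 + Y)/(2*g))
4582 + (2204 + W(-50, 14)) = 4582 + (2204 + (1/2)*(5 + 14 + 8*(-50))/(-50)) = 4582 + (2204 + (1/2)*(-1/50)*(5 + 14 - 400)) = 4582 + (2204 + (1/2)*(-1/50)*(-381)) = 4582 + (2204 + 381/100) = 4582 + 220781/100 = 678981/100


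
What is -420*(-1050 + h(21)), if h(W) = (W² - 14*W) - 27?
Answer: 390600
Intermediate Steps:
h(W) = -27 + W² - 14*W
-420*(-1050 + h(21)) = -420*(-1050 + (-27 + 21² - 14*21)) = -420*(-1050 + (-27 + 441 - 294)) = -420*(-1050 + 120) = -420*(-930) = 390600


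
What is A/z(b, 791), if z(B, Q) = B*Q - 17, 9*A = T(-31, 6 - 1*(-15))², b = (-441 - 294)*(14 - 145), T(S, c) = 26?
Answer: 338/342726381 ≈ 9.8621e-7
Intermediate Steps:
b = 96285 (b = -735*(-131) = 96285)
A = 676/9 (A = (⅑)*26² = (⅑)*676 = 676/9 ≈ 75.111)
z(B, Q) = -17 + B*Q
A/z(b, 791) = 676/(9*(-17 + 96285*791)) = 676/(9*(-17 + 76161435)) = (676/9)/76161418 = (676/9)*(1/76161418) = 338/342726381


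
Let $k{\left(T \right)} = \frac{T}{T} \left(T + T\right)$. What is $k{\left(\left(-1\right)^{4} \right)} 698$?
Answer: $1396$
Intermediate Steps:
$k{\left(T \right)} = 2 T$ ($k{\left(T \right)} = 1 \cdot 2 T = 2 T$)
$k{\left(\left(-1\right)^{4} \right)} 698 = 2 \left(-1\right)^{4} \cdot 698 = 2 \cdot 1 \cdot 698 = 2 \cdot 698 = 1396$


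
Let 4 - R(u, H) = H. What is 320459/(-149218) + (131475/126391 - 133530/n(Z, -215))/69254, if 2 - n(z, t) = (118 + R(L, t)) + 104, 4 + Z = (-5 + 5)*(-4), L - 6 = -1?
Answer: -307217448772071931/143346388681167107 ≈ -2.1432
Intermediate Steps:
L = 5 (L = 6 - 1 = 5)
Z = -4 (Z = -4 + (-5 + 5)*(-4) = -4 + 0*(-4) = -4 + 0 = -4)
R(u, H) = 4 - H
n(z, t) = -224 + t (n(z, t) = 2 - ((118 + (4 - t)) + 104) = 2 - ((122 - t) + 104) = 2 - (226 - t) = 2 + (-226 + t) = -224 + t)
320459/(-149218) + (131475/126391 - 133530/n(Z, -215))/69254 = 320459/(-149218) + (131475/126391 - 133530/(-224 - 215))/69254 = 320459*(-1/149218) + (131475*(1/126391) - 133530/(-439))*(1/69254) = -320459/149218 + (131475/126391 - 133530*(-1/439))*(1/69254) = -320459/149218 + (131475/126391 + 133530/439)*(1/69254) = -320459/149218 + (16934707755/55485649)*(1/69254) = -320459/149218 + 16934707755/3842603135846 = -307217448772071931/143346388681167107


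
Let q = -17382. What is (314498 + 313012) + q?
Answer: 610128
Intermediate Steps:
(314498 + 313012) + q = (314498 + 313012) - 17382 = 627510 - 17382 = 610128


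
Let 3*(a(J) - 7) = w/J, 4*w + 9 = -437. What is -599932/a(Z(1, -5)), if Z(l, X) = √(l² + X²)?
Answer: 3930754464/3865 + 802709016*√26/3865 ≈ 2.0760e+6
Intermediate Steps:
w = -223/2 (w = -9/4 + (¼)*(-437) = -9/4 - 437/4 = -223/2 ≈ -111.50)
Z(l, X) = √(X² + l²)
a(J) = 7 - 223/(6*J) (a(J) = 7 + (-223/(2*J))/3 = 7 - 223/(6*J))
-599932/a(Z(1, -5)) = -599932/(7 - 223/(6*√((-5)² + 1²))) = -599932/(7 - 223/(6*√(25 + 1))) = -599932/(7 - 223*√26/26/6) = -599932/(7 - 223*√26/156)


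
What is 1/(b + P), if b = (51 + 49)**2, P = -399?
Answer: 1/9601 ≈ 0.00010416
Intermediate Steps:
b = 10000 (b = 100**2 = 10000)
1/(b + P) = 1/(10000 - 399) = 1/9601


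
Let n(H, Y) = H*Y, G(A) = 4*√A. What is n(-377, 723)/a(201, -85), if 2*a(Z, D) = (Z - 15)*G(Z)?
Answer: -90857*√201/24924 ≈ -51.682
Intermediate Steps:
a(Z, D) = 2*√Z*(-15 + Z) (a(Z, D) = ((Z - 15)*(4*√Z))/2 = ((-15 + Z)*(4*√Z))/2 = (4*√Z*(-15 + Z))/2 = 2*√Z*(-15 + Z))
n(-377, 723)/a(201, -85) = (-377*723)/((2*√201*(-15 + 201))) = -272571*√201/74772 = -90857*√201/24924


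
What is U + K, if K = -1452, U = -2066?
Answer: -3518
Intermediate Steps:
U + K = -2066 - 1452 = -3518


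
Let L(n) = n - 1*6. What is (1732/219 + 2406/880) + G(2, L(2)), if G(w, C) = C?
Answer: 640097/96360 ≈ 6.6428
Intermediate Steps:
L(n) = -6 + n (L(n) = n - 6 = -6 + n)
(1732/219 + 2406/880) + G(2, L(2)) = (1732/219 + 2406/880) + (-6 + 2) = (1732*(1/219) + 2406*(1/880)) - 4 = (1732/219 + 1203/440) - 4 = 1025537/96360 - 4 = 640097/96360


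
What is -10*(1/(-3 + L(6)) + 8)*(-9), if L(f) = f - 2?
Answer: 810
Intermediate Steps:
L(f) = -2 + f
-10*(1/(-3 + L(6)) + 8)*(-9) = -10*(1/(-3 + (-2 + 6)) + 8)*(-9) = -10*(1/(-3 + 4) + 8)*(-9) = -10*(1/1 + 8)*(-9) = -10*(1 + 8)*(-9) = -10*9*(-9) = -90*(-9) = 810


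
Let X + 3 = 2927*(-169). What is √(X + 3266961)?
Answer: 47*√1255 ≈ 1665.0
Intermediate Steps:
X = -494666 (X = -3 + 2927*(-169) = -3 - 494663 = -494666)
√(X + 3266961) = √(-494666 + 3266961) = √2772295 = 47*√1255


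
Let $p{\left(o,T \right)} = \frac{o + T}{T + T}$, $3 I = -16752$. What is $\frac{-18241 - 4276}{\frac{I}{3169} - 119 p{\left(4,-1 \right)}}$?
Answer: $- \frac{142712746}{1120165} \approx -127.4$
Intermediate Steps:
$I = -5584$ ($I = \frac{1}{3} \left(-16752\right) = -5584$)
$p{\left(o,T \right)} = \frac{T + o}{2 T}$
$\frac{-18241 - 4276}{\frac{I}{3169} - 119 p{\left(4,-1 \right)}} = \frac{-18241 - 4276}{- \frac{5584}{3169} - 119 \frac{-1 + 4}{2 \left(-1\right)}} = - \frac{22517}{\left(-5584\right) \frac{1}{3169} - 119 \cdot \frac{1}{2} \left(-1\right) 3} = - \frac{22517}{- \frac{5584}{3169} - - \frac{357}{2}} = - \frac{22517}{- \frac{5584}{3169} + \frac{357}{2}} = - \frac{22517}{\frac{1120165}{6338}} = \left(-22517\right) \frac{6338}{1120165} = - \frac{142712746}{1120165}$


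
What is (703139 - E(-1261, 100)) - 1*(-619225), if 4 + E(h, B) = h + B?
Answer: 1323529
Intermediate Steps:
E(h, B) = -4 + B + h (E(h, B) = -4 + (h + B) = -4 + (B + h) = -4 + B + h)
(703139 - E(-1261, 100)) - 1*(-619225) = (703139 - (-4 + 100 - 1261)) - 1*(-619225) = (703139 - 1*(-1165)) + 619225 = (703139 + 1165) + 619225 = 704304 + 619225 = 1323529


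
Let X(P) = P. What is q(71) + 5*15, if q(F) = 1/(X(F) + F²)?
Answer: 383401/5112 ≈ 75.000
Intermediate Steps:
q(F) = 1/(F + F²)
q(71) + 5*15 = 1/(71*(1 + 71)) + 5*15 = (1/71)/72 + 75 = (1/71)*(1/72) + 75 = 1/5112 + 75 = 383401/5112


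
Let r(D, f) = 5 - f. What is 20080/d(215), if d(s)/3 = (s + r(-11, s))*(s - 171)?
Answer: 1004/33 ≈ 30.424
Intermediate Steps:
d(s) = -2565 + 15*s (d(s) = 3*((s + (5 - s))*(s - 171)) = 3*(5*(-171 + s)) = 3*(-855 + 5*s) = -2565 + 15*s)
20080/d(215) = 20080/(-2565 + 15*215) = 20080/(-2565 + 3225) = 20080/660 = 20080*(1/660) = 1004/33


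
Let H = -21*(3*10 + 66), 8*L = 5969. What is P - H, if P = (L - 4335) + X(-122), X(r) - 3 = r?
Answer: -13535/8 ≈ -1691.9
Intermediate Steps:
X(r) = 3 + r
L = 5969/8 (L = (1/8)*5969 = 5969/8 ≈ 746.13)
P = -29663/8 (P = (5969/8 - 4335) + (3 - 122) = -28711/8 - 119 = -29663/8 ≈ -3707.9)
H = -2016 (H = -21*(30 + 66) = -21*96 = -2016)
P - H = -29663/8 - 1*(-2016) = -29663/8 + 2016 = -13535/8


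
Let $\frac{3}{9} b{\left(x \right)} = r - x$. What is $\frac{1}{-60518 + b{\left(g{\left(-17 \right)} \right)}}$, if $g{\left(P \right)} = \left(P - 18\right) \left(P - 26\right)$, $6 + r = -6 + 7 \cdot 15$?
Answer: $- \frac{1}{64754} \approx -1.5443 \cdot 10^{-5}$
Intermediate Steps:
$r = 93$ ($r = -6 + \left(-6 + 7 \cdot 15\right) = -6 + \left(-6 + 105\right) = -6 + 99 = 93$)
$g{\left(P \right)} = \left(-26 + P\right) \left(-18 + P\right)$ ($g{\left(P \right)} = \left(-18 + P\right) \left(-26 + P\right) = \left(-26 + P\right) \left(-18 + P\right)$)
$b{\left(x \right)} = 279 - 3 x$ ($b{\left(x \right)} = 3 \left(93 - x\right) = 279 - 3 x$)
$\frac{1}{-60518 + b{\left(g{\left(-17 \right)} \right)}} = \frac{1}{-60518 + \left(279 - 3 \left(468 + \left(-17\right)^{2} - -748\right)\right)} = \frac{1}{-60518 + \left(279 - 3 \left(468 + 289 + 748\right)\right)} = \frac{1}{-60518 + \left(279 - 4515\right)} = \frac{1}{-60518 - 4236} = \frac{1}{-64754} = - \frac{1}{64754}$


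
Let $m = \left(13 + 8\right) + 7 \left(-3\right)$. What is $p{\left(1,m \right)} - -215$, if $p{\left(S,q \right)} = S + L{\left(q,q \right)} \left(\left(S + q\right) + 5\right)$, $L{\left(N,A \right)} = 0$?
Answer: $216$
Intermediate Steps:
$m = 0$ ($m = 21 - 21 = 0$)
$p{\left(S,q \right)} = S$ ($p{\left(S,q \right)} = S + 0 \left(\left(S + q\right) + 5\right) = S + 0 \left(5 + S + q\right) = S + 0 = S$)
$p{\left(1,m \right)} - -215 = 1 - -215 = 1 + 215 = 216$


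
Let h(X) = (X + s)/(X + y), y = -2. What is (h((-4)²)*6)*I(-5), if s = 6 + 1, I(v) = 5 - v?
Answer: 690/7 ≈ 98.571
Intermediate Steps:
s = 7
h(X) = (7 + X)/(-2 + X) (h(X) = (X + 7)/(X - 2) = (7 + X)/(-2 + X))
(h((-4)²)*6)*I(-5) = (((7 + (-4)²)/(-2 + (-4)²))*6)*(5 - 1*(-5)) = (((7 + 16)/(-2 + 16))*6)*(5 + 5) = ((23/14)*6)*10 = (69/7)*10 = 690/7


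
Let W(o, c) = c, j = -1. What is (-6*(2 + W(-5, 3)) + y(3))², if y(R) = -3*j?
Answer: 729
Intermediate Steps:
y(R) = 3 (y(R) = -3*(-1) = 3)
(-6*(2 + W(-5, 3)) + y(3))² = (-6*(2 + 3) + 3)² = (-6*5 + 3)² = (-30 + 3)² = (-27)² = 729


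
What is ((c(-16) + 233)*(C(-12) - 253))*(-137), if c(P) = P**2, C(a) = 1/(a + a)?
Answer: 135616163/8 ≈ 1.6952e+7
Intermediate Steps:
C(a) = 1/(2*a)
((c(-16) + 233)*(C(-12) - 253))*(-137) = (((-16)**2 + 233)*((1/2)/(-12) - 253))*(-137) = ((256 + 233)*((1/2)*(-1/12) - 253))*(-137) = (489*(-1/24 - 253))*(-137) = (489*(-6073/24))*(-137) = -989899/8*(-137) = 135616163/8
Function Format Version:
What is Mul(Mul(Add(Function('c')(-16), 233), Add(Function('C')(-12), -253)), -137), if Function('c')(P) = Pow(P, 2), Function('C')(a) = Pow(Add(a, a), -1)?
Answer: Rational(135616163, 8) ≈ 1.6952e+7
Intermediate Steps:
Function('C')(a) = Mul(Rational(1, 2), Pow(a, -1)) (Function('C')(a) = Pow(Mul(2, a), -1) = Mul(Rational(1, 2), Pow(a, -1)))
Mul(Mul(Add(Function('c')(-16), 233), Add(Function('C')(-12), -253)), -137) = Mul(Mul(Add(Pow(-16, 2), 233), Add(Mul(Rational(1, 2), Pow(-12, -1)), -253)), -137) = Mul(Mul(Add(256, 233), Add(Mul(Rational(1, 2), Rational(-1, 12)), -253)), -137) = Mul(Mul(489, Add(Rational(-1, 24), -253)), -137) = Mul(Mul(489, Rational(-6073, 24)), -137) = Mul(Rational(-989899, 8), -137) = Rational(135616163, 8)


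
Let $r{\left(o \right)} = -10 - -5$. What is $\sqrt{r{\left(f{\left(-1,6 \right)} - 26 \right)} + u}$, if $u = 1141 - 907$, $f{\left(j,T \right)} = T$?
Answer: $\sqrt{229} \approx 15.133$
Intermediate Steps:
$r{\left(o \right)} = -5$ ($r{\left(o \right)} = -10 + 5 = -5$)
$u = 234$ ($u = 1141 - 907 = 234$)
$\sqrt{r{\left(f{\left(-1,6 \right)} - 26 \right)} + u} = \sqrt{-5 + 234} = \sqrt{229}$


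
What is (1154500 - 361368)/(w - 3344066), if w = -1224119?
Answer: -793132/4568185 ≈ -0.17362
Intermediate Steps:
(1154500 - 361368)/(w - 3344066) = (1154500 - 361368)/(-1224119 - 3344066) = 793132/(-4568185) = 793132*(-1/4568185) = -793132/4568185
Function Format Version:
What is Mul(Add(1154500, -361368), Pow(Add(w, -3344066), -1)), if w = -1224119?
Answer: Rational(-793132, 4568185) ≈ -0.17362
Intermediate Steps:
Mul(Add(1154500, -361368), Pow(Add(w, -3344066), -1)) = Mul(Add(1154500, -361368), Pow(Add(-1224119, -3344066), -1)) = Mul(793132, Pow(-4568185, -1)) = Mul(793132, Rational(-1, 4568185)) = Rational(-793132, 4568185)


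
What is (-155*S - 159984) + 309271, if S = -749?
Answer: 265382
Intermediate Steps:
(-155*S - 159984) + 309271 = (-155*(-749) - 159984) + 309271 = (116095 - 159984) + 309271 = -43889 + 309271 = 265382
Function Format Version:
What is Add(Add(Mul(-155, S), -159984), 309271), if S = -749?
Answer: 265382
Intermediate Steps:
Add(Add(Mul(-155, S), -159984), 309271) = Add(Add(Mul(-155, -749), -159984), 309271) = Add(Add(116095, -159984), 309271) = Add(-43889, 309271) = 265382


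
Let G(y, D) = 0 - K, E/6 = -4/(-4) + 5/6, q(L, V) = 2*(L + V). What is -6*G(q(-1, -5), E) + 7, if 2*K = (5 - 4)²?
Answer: 10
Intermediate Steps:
q(L, V) = 2*L + 2*V
E = 11 (E = 6*(-4/(-4) + 5/6) = 6*(-4*(-¼) + 5*(⅙)) = 6*(1 + ⅚) = 6*(11/6) = 11)
K = ½ (K = (5 - 4)²/2 = (½)*1² = (½)*1 = ½ ≈ 0.50000)
G(y, D) = -½ (G(y, D) = 0 - 1*½ = 0 - ½ = -½)
-6*G(q(-1, -5), E) + 7 = -6*(-½) + 7 = 3 + 7 = 10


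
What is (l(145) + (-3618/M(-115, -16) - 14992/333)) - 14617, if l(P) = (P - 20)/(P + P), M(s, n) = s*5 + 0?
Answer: -162755142623/11105550 ≈ -14655.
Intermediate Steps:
M(s, n) = 5*s (M(s, n) = 5*s + 0 = 5*s)
l(P) = (-20 + P)/(2*P) (l(P) = (-20 + P)/((2*P)) = (-20 + P)*(1/(2*P)) = (-20 + P)/(2*P))
(l(145) + (-3618/M(-115, -16) - 14992/333)) - 14617 = ((½)*(-20 + 145)/145 + (-3618/(5*(-115)) - 14992/333)) - 14617 = ((½)*(1/145)*125 + (-3618/(-575) - 14992*1/333)) - 14617 = (25/58 + (-3618*(-1/575) - 14992/333)) - 14617 = (25/58 + (3618/575 - 14992/333)) - 14617 = (25/58 - 7415606/191475) - 14617 = -425318273/11105550 - 14617 = -162755142623/11105550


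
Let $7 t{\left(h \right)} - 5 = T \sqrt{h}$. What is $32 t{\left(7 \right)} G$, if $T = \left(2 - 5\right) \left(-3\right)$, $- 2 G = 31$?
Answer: $- \frac{2480}{7} - \frac{4464 \sqrt{7}}{7} \approx -2041.5$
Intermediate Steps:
$G = - \frac{31}{2}$ ($G = \left(- \frac{1}{2}\right) 31 = - \frac{31}{2} \approx -15.5$)
$T = 9$ ($T = \left(-3\right) \left(-3\right) = 9$)
$t{\left(h \right)} = \frac{5}{7} + \frac{9 \sqrt{h}}{7}$
$32 t{\left(7 \right)} G = 32 \left(\frac{5}{7} + \frac{9 \sqrt{7}}{7}\right) \left(- \frac{31}{2}\right) = \left(\frac{160}{7} + \frac{288 \sqrt{7}}{7}\right) \left(- \frac{31}{2}\right) = - \frac{2480}{7} - \frac{4464 \sqrt{7}}{7}$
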